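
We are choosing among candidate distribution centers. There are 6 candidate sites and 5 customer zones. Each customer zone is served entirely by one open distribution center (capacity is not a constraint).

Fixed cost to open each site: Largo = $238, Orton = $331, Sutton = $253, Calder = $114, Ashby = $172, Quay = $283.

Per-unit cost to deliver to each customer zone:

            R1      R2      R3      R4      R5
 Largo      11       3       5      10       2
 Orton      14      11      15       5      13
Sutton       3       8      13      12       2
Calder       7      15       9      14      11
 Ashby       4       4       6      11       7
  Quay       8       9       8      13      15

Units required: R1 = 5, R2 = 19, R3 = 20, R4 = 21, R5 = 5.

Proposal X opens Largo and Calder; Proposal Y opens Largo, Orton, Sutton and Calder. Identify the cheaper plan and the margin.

Proposal X is cheaper by 459.

Proposal X: {Largo, Calder}: R1→Calder 7·5=35, R2→Largo 3·19=57, R3→Largo 5·20=100, R4→Largo 10·21=210, R5→Largo 2·5=10. Service 412; fixed 352; total 764.
Proposal Y: {Largo, Orton, Sutton, Calder}: R1→Sutton 3·5=15, R2→Largo 3·19=57, R3→Largo 5·20=100, R4→Orton 5·21=105, R5→Largo 2·5=10. Service 287; fixed 936; total 1223.
Difference: |764 − 1223| = 459.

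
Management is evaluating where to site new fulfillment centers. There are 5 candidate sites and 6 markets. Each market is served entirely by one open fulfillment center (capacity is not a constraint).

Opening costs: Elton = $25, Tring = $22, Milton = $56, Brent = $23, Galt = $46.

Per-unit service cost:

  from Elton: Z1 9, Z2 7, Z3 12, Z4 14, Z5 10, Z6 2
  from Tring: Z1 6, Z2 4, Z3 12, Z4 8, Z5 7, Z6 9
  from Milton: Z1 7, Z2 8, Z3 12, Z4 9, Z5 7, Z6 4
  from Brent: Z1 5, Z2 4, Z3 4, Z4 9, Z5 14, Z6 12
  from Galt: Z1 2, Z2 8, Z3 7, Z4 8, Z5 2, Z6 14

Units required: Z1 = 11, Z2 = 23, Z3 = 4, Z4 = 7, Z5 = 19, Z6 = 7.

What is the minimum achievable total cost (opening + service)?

Minimum total cost: 332

For any fixed open set, each market goes to its cheapest open site; total = fixed + service.
{Elton, Brent, Galt}: Z1→Galt 2·11=22, Z2→Brent 4·23=92, Z3→Brent 4·4=16, Z4→Galt 8·7=56, Z5→Galt 2·19=38, Z6→Elton 2·7=14. Service 238; fixed 94; total 332.
{Elton, Tring, Galt}: Z1→Galt 2·11=22, Z2→Tring 4·23=92, Z3→Galt 7·4=28, Z4→Tring 8·7=56, Z5→Galt 2·19=38, Z6→Elton 2·7=14. Service 250; fixed 93; total 343.
{Elton, Tring, Brent, Galt}: service 238 + fixed 116 = 354
{Elton, Tring, Milton, Brent, Galt}: service 238 + fixed 172 = 410
No other subset beats 332.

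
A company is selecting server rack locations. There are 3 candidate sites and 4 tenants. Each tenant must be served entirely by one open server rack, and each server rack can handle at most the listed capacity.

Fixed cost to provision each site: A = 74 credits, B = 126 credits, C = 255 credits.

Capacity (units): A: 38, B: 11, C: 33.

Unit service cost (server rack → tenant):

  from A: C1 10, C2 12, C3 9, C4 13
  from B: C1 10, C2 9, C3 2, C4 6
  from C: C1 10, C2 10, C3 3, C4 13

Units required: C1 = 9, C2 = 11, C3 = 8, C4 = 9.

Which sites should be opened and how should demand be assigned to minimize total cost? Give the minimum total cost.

Open {A}: C1→A 10·9=90, C2→A 12·11=132, C3→A 9·8=72, C4→A 13·9=117.
Loads: A carries 37/38. Service 411; fixed 74; total 485.
Next best feasible plan costs 548.

Minimum total cost: 485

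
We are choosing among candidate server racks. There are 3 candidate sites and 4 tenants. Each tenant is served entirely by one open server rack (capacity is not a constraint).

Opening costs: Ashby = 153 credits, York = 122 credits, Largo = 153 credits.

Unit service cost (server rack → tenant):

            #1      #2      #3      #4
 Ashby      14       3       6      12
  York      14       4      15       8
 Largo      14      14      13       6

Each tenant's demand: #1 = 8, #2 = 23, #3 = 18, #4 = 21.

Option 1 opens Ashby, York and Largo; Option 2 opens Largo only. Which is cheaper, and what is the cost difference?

Option 1 is cheaper by 104.

Option 1: {Ashby, York, Largo}: #1→Ashby 14·8=112, #2→Ashby 3·23=69, #3→Ashby 6·18=108, #4→Largo 6·21=126. Service 415; fixed 428; total 843.
Option 2: {Largo}: #1→Largo 14·8=112, #2→Largo 14·23=322, #3→Largo 13·18=234, #4→Largo 6·21=126. Service 794; fixed 153; total 947.
Difference: |843 − 947| = 104.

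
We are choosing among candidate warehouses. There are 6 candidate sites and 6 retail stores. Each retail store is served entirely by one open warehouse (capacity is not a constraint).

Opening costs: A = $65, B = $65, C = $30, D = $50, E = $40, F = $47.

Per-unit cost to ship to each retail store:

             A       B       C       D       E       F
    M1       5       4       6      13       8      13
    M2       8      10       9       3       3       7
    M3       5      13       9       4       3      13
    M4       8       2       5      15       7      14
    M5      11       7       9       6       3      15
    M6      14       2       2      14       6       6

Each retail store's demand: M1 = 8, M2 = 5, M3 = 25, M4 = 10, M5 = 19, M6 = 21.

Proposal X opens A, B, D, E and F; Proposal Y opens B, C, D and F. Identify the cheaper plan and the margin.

Proposal X is cheaper by 7.

Proposal X: {A, B, D, E, F}: M1→B 4·8=32, M2→D 3·5=15, M3→E 3·25=75, M4→B 2·10=20, M5→E 3·19=57, M6→B 2·21=42. Service 241; fixed 267; total 508.
Proposal Y: {B, C, D, F}: M1→B 4·8=32, M2→D 3·5=15, M3→D 4·25=100, M4→B 2·10=20, M5→D 6·19=114, M6→B 2·21=42. Service 323; fixed 192; total 515.
Difference: |508 − 515| = 7.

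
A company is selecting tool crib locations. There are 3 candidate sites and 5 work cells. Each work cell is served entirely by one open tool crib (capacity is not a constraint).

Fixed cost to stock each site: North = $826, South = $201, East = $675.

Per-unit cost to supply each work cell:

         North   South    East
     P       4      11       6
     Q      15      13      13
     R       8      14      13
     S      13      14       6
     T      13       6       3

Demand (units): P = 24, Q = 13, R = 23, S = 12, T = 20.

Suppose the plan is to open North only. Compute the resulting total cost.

Total cost: 1717

Each work cell is assigned to its cheapest site among the open ones.
{North}: P→North 4·24=96, Q→North 15·13=195, R→North 8·23=184, S→North 13·12=156, T→North 13·20=260. Service 891; fixed 826; total 1717.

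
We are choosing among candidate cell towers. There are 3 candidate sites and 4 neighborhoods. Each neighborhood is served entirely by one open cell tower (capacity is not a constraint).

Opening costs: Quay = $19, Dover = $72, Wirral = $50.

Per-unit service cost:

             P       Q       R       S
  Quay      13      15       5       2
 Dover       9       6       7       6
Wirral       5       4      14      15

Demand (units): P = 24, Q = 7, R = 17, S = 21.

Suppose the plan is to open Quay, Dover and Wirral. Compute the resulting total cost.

Each neighborhood is assigned to its cheapest site among the open ones.
{Quay, Dover, Wirral}: P→Wirral 5·24=120, Q→Wirral 4·7=28, R→Quay 5·17=85, S→Quay 2·21=42. Service 275; fixed 141; total 416.

Total cost: 416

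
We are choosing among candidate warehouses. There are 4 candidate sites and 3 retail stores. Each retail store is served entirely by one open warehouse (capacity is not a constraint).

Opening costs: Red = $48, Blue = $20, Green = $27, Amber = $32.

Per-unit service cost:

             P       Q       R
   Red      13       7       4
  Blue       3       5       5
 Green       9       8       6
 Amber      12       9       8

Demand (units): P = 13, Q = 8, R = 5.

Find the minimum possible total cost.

For any fixed open set, each retail store goes to its cheapest open site; total = fixed + service.
{Blue}: P→Blue 3·13=39, Q→Blue 5·8=40, R→Blue 5·5=25. Service 104; fixed 20; total 124.
{Blue, Green}: service 104 + fixed 47 = 151
{Blue, Amber}: service 104 + fixed 52 = 156
{Red, Blue, Green, Amber}: P→Blue 3·13=39, Q→Blue 5·8=40, R→Red 4·5=20. Service 99; fixed 127; total 226.
(All 15 nonempty subsets were checked; Blue only is lowest.)

Minimum total cost: 124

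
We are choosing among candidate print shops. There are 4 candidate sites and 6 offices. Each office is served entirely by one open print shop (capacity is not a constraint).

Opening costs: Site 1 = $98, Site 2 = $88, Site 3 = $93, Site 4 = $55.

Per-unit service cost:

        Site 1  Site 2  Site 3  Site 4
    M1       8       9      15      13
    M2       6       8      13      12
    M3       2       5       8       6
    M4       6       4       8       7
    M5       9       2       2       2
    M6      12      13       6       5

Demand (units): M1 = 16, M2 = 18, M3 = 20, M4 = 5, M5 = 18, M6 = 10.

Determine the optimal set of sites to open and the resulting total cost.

For any fixed open set, each office goes to its cheapest open site; total = fixed + service.
{Site 1, Site 4}: M1→Site 1 8·16=128, M2→Site 1 6·18=108, M3→Site 1 2·20=40, M4→Site 1 6·5=30, M5→Site 4 2·18=36, M6→Site 4 5·10=50. Service 392; fixed 153; total 545.
{Site 1, Site 3}: M1→Site 1 8·16=128, M2→Site 1 6·18=108, M3→Site 1 2·20=40, M4→Site 1 6·5=30, M5→Site 3 2·18=36, M6→Site 3 6·10=60. Service 402; fixed 191; total 593.
{Site 1, Site 2, Site 4}: M1→Site 1 8·16=128, M2→Site 1 6·18=108, M3→Site 1 2·20=40, M4→Site 2 4·5=20, M5→Site 2 2·18=36, M6→Site 4 5·10=50. Service 382; fixed 241; total 623.
{Site 1, Site 2, Site 3, Site 4}: service 382 + fixed 334 = 716
No other subset beats 545.

Open Site 1 and Site 4; minimum total cost 545.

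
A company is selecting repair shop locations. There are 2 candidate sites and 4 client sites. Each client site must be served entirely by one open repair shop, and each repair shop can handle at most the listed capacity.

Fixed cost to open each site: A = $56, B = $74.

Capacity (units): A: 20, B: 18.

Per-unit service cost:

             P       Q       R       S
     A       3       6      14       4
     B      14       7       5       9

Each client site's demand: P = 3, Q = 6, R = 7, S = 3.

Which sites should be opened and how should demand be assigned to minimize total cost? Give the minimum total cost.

Minimum total cost: 211

Open {A}: P→A 3·3=9, Q→A 6·6=36, R→A 14·7=98, S→A 4·3=12.
Loads: A carries 19/20. Service 155; fixed 56; total 211.
Next best feasible plan costs 222.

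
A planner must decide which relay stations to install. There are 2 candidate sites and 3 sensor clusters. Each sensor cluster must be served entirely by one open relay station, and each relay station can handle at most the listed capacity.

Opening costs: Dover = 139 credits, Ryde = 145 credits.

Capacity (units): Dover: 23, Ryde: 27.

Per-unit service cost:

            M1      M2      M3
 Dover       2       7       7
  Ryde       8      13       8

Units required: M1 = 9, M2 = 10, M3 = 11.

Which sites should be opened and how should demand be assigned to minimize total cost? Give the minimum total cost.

Open {Dover, Ryde}: M1→Dover 2·9=18, M2→Dover 7·10=70, M3→Ryde 8·11=88.
Loads: Dover carries 19/23, Ryde carries 11/27. Service 176; fixed 284; total 460.
Next best feasible plan costs 503.

Minimum total cost: 460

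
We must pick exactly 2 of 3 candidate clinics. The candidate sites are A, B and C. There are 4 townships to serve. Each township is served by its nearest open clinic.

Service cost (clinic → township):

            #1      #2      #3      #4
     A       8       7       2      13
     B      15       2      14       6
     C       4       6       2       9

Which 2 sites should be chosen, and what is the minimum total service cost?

Choose B and C; total service cost 14.

With exactly 2 open, each township uses its cheapest among the chosen.
{B, C}: #1→C 4, #2→B 2, #3→C 2, #4→B 6. Service cost 14.
{A, B}: service cost 18
{A, C}: service cost 21
Among all 3 size-2 choices, {B, C} is lowest.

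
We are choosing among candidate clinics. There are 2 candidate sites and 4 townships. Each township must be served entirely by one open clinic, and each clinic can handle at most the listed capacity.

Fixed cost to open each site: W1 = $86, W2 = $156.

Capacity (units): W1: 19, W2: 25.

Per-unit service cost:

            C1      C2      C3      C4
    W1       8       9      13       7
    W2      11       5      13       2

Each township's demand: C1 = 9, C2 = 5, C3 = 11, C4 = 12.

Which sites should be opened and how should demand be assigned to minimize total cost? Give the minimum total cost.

Open {W1, W2}: C1→W1 8·9=72, C2→W1 9·5=45, C3→W2 13·11=143, C4→W2 2·12=24.
Loads: W1 carries 14/19, W2 carries 23/25. Service 284; fixed 242; total 526.
Next best feasible plan costs 553.

Minimum total cost: 526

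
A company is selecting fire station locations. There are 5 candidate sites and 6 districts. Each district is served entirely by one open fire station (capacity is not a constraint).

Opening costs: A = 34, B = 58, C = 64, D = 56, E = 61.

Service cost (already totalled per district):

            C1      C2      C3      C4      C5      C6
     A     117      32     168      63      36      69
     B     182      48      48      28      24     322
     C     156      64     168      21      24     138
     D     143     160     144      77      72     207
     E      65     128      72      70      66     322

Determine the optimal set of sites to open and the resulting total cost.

Open A and B; minimum total cost 410.

For any fixed open set, each district goes to its cheapest open site; total = fixed + service.
{A, B}: C1→A 117, C2→A 32, C3→B 48, C4→B 28, C5→B 24, C6→A 69. Service 318; fixed 92; total 410.
{A, B, E}: service 266 + fixed 153 = 419
{A, E}: service 337 + fixed 95 = 432
{A, B, C, D, E}: C1→E 65, C2→A 32, C3→B 48, C4→C 21, C5→B 24, C6→A 69. Service 259; fixed 273; total 532.
No other subset beats 410.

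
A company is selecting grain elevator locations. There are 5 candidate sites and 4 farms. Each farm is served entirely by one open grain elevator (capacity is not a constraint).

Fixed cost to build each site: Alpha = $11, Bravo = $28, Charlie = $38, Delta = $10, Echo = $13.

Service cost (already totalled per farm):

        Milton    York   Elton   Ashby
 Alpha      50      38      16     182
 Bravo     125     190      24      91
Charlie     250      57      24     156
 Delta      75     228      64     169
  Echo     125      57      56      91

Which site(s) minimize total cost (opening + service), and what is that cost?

Open Alpha and Echo; minimum total cost 219.

For any fixed open set, each farm goes to its cheapest open site; total = fixed + service.
{Alpha, Echo}: Milton→Alpha 50, York→Alpha 38, Elton→Alpha 16, Ashby→Echo 91. Service 195; fixed 24; total 219.
{Alpha, Delta, Echo}: service 195 + fixed 34 = 229
{Alpha, Bravo}: service 195 + fixed 39 = 234
{Alpha, Bravo, Charlie, Delta, Echo}: service 195 + fixed 100 = 295
No other subset beats 219.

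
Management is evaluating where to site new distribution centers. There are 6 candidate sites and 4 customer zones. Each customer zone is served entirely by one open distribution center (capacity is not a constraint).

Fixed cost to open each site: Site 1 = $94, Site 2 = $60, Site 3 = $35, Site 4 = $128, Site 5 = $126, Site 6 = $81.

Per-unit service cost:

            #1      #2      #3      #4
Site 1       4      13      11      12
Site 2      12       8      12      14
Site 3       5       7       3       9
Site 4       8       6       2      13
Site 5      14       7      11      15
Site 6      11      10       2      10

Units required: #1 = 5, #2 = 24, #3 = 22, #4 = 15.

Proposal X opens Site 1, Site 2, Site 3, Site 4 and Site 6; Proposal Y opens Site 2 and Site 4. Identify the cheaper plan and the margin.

Proposal Y is cheaper by 130.

Proposal X: {Site 1, Site 2, Site 3, Site 4, Site 6}: #1→Site 1 4·5=20, #2→Site 4 6·24=144, #3→Site 4 2·22=44, #4→Site 3 9·15=135. Service 343; fixed 398; total 741.
Proposal Y: {Site 2, Site 4}: #1→Site 4 8·5=40, #2→Site 4 6·24=144, #3→Site 4 2·22=44, #4→Site 4 13·15=195. Service 423; fixed 188; total 611.
Difference: |741 − 611| = 130.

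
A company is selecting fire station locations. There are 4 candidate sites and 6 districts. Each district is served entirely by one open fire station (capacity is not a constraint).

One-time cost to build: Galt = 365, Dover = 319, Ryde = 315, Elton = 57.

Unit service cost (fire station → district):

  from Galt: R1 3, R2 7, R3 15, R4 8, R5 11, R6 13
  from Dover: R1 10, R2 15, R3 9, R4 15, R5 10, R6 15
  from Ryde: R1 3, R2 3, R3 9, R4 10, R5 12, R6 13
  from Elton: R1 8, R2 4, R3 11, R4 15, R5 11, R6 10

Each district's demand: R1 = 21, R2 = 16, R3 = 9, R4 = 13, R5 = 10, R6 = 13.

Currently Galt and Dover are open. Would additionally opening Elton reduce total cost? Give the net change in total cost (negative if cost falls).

Current service cost with {Galt, Dover}: 629.
Adding Elton: each district re-picks its cheapest; new service cost 542, saving 87.
Extra fixed cost: 57. Net change = 57 − 87 = -30.
(Totals: 1313 → 1283.)

Yes — net change −30 (cost falls by 30).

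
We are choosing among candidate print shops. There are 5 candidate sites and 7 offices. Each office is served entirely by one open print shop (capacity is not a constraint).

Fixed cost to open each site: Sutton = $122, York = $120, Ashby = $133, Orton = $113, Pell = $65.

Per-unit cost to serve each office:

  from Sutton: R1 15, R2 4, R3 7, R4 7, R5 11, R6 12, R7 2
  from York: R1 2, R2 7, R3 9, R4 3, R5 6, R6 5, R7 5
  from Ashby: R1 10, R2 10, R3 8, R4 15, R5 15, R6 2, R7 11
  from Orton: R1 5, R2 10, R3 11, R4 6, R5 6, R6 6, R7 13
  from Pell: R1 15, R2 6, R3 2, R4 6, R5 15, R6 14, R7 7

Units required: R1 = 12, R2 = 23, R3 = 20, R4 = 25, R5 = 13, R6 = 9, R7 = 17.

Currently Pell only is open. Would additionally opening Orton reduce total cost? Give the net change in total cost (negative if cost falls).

Current service cost with {Pell}: 948.
Adding Orton: each office re-picks its cheapest; new service cost 639, saving 309.
Extra fixed cost: 113. Net change = 113 − 309 = -196.
(Totals: 1013 → 817.)

Yes — net change −196 (cost falls by 196).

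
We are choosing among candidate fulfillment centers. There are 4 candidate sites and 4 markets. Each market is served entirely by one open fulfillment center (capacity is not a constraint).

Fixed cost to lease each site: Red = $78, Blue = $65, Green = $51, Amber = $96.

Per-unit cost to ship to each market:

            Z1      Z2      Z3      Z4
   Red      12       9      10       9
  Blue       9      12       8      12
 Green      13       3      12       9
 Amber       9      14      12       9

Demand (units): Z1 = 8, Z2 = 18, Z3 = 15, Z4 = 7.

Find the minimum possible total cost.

For any fixed open set, each market goes to its cheapest open site; total = fixed + service.
{Blue, Green}: Z1→Blue 9·8=72, Z2→Green 3·18=54, Z3→Blue 8·15=120, Z4→Green 9·7=63. Service 309; fixed 116; total 425.
{Green}: service 401 + fixed 51 = 452
{Red, Green}: service 363 + fixed 129 = 492
{Red, Blue, Green, Amber}: Z1→Blue 9·8=72, Z2→Green 3·18=54, Z3→Blue 8·15=120, Z4→Red 9·7=63. Service 309; fixed 290; total 599.
(All 15 nonempty subsets were checked; Blue and Green is lowest.)

Minimum total cost: 425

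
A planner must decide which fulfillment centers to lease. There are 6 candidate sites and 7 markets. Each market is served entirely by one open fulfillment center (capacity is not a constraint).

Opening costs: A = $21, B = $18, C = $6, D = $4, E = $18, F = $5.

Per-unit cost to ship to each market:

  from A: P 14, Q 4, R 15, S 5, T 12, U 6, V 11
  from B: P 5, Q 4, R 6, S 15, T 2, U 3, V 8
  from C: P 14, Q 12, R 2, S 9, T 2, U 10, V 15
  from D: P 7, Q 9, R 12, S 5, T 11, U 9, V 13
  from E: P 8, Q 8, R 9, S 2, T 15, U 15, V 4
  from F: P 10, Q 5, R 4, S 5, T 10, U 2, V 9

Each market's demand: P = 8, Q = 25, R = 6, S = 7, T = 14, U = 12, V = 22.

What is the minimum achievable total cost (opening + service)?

Minimum total cost: 353

For any fixed open set, each market goes to its cheapest open site; total = fixed + service.
{B, C, E, F}: P→B 5·8=40, Q→B 4·25=100, R→C 2·6=12, S→E 2·7=14, T→B 2·14=28, U→F 2·12=24, V→E 4·22=88. Service 306; fixed 47; total 353.
{B, C, D, E, F}: P→B 5·8=40, Q→B 4·25=100, R→C 2·6=12, S→E 2·7=14, T→B 2·14=28, U→F 2·12=24, V→E 4·22=88. Service 306; fixed 51; total 357.
{B, E, F}: P→B 5·8=40, Q→B 4·25=100, R→F 4·6=24, S→E 2·7=14, T→B 2·14=28, U→F 2·12=24, V→E 4·22=88. Service 318; fixed 41; total 359.
{A, B, C, D, E, F}: service 306 + fixed 72 = 378
No other subset beats 353.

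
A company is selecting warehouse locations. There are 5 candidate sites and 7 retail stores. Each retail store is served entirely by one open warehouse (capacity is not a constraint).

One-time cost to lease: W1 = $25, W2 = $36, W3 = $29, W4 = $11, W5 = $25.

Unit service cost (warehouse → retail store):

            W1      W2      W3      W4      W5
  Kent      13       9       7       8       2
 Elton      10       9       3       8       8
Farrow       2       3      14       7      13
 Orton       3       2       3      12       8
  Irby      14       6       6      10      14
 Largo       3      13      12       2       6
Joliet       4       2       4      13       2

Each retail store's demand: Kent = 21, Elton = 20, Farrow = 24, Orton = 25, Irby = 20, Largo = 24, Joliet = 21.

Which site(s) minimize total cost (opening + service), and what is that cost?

For any fixed open set, each retail store goes to its cheapest open site; total = fixed + service.
{W1, W3, W4, W5}: Kent→W5 2·21=42, Elton→W3 3·20=60, Farrow→W1 2·24=48, Orton→W1 3·25=75, Irby→W3 6·20=120, Largo→W4 2·24=48, Joliet→W5 2·21=42. Service 435; fixed 90; total 525.
{W2, W3, W4, W5}: service 434 + fixed 101 = 535
{W1, W2, W3, W4, W5}: service 410 + fixed 126 = 536
{W4}: Kent→W4 8·21=168, Elton→W4 8·20=160, Farrow→W4 7·24=168, Orton→W4 12·25=300, Irby→W4 10·20=200, Largo→W4 2·24=48, Joliet→W4 13·21=273. Service 1317; fixed 11; total 1328.
No other subset beats 525.

Open W1, W3, W4 and W5; minimum total cost 525.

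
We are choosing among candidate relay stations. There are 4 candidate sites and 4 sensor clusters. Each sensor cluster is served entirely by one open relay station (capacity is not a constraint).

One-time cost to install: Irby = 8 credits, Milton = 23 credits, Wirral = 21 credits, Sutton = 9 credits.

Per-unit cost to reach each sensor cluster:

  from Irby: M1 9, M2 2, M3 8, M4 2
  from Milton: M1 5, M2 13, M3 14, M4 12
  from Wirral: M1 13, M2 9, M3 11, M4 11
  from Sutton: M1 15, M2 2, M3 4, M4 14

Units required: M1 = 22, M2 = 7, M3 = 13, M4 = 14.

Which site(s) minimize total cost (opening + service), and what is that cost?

Open Irby, Milton and Sutton; minimum total cost 244.

For any fixed open set, each sensor cluster goes to its cheapest open site; total = fixed + service.
{Irby, Milton, Sutton}: M1→Milton 5·22=110, M2→Irby 2·7=14, M3→Sutton 4·13=52, M4→Irby 2·14=28. Service 204; fixed 40; total 244.
{Irby, Milton, Wirral, Sutton}: service 204 + fixed 61 = 265
{Irby, Milton}: service 256 + fixed 31 = 287
{Irby}: service 344 + fixed 8 = 352
No other subset beats 244.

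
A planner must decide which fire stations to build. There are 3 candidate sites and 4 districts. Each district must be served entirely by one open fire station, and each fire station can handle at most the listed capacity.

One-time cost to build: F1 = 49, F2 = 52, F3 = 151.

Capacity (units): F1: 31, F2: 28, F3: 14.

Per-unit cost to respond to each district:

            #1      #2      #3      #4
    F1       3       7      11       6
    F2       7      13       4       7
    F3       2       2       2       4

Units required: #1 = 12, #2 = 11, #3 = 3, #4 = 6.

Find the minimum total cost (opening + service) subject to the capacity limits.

Minimum total cost: 262

Open {F1, F2}: #1→F1 3·12=36, #2→F1 7·11=77, #3→F2 4·3=12, #4→F1 6·6=36.
Loads: F1 carries 29/31, F2 carries 3/28. Service 161; fixed 101; total 262.
Next best feasible plan costs 268.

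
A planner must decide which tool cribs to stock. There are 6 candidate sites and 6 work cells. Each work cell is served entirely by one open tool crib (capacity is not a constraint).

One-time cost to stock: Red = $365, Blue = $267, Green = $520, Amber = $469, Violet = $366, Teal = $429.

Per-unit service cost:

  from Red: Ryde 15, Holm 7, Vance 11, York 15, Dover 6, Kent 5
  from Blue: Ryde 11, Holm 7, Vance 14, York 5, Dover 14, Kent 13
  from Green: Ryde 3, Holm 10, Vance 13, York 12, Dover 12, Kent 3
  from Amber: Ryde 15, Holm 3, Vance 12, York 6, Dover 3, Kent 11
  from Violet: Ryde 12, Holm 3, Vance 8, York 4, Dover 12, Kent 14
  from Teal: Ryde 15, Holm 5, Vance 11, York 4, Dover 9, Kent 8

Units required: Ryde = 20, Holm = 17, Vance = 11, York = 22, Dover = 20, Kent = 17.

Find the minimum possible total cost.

For any fixed open set, each work cell goes to its cheapest open site; total = fixed + service.
{Violet}: Ryde→Violet 12·20=240, Holm→Violet 3·17=51, Vance→Violet 8·11=88, York→Violet 4·22=88, Dover→Violet 12·20=240, Kent→Violet 14·17=238. Service 945; fixed 366; total 1311.
{Amber}: Ryde→Amber 15·20=300, Holm→Amber 3·17=51, Vance→Amber 12·11=132, York→Amber 6·22=132, Dover→Amber 3·20=60, Kent→Amber 11·17=187. Service 862; fixed 469; total 1331.
{Teal}: Ryde→Teal 15·20=300, Holm→Teal 5·17=85, Vance→Teal 11·11=121, York→Teal 4·22=88, Dover→Teal 9·20=180, Kent→Teal 8·17=136. Service 910; fixed 429; total 1339.
{Red, Blue, Green, Amber, Violet, Teal}: Ryde→Green 3·20=60, Holm→Amber 3·17=51, Vance→Violet 8·11=88, York→Violet 4·22=88, Dover→Amber 3·20=60, Kent→Green 3·17=51. Service 398; fixed 2416; total 2814.
No other subset beats 1311.

Minimum total cost: 1311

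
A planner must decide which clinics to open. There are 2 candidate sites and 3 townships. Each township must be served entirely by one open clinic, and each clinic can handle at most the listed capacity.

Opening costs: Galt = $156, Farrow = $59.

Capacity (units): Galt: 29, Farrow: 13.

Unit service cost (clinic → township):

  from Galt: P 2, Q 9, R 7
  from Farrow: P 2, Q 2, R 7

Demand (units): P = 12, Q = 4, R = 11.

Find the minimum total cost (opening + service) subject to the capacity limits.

Minimum total cost: 293

Open {Galt}: P→Galt 2·12=24, Q→Galt 9·4=36, R→Galt 7·11=77.
Loads: Galt carries 27/29. Service 137; fixed 156; total 293.
Next best feasible plan costs 324.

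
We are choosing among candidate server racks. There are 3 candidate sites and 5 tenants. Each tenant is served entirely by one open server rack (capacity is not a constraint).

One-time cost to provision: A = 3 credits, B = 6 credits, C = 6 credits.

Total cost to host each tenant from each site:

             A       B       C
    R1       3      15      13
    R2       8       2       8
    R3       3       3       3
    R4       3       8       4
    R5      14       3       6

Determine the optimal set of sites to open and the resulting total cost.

For any fixed open set, each tenant goes to its cheapest open site; total = fixed + service.
{A, B}: R1→A 3, R2→B 2, R3→A 3, R4→A 3, R5→B 3. Service 14; fixed 9; total 23.
{A, B, C}: R1→A 3, R2→B 2, R3→A 3, R4→A 3, R5→B 3. Service 14; fixed 15; total 29.
{A, C}: service 23 + fixed 9 = 32
{A}: service 31 + fixed 3 = 34
No other subset beats 23.

Open A and B; minimum total cost 23.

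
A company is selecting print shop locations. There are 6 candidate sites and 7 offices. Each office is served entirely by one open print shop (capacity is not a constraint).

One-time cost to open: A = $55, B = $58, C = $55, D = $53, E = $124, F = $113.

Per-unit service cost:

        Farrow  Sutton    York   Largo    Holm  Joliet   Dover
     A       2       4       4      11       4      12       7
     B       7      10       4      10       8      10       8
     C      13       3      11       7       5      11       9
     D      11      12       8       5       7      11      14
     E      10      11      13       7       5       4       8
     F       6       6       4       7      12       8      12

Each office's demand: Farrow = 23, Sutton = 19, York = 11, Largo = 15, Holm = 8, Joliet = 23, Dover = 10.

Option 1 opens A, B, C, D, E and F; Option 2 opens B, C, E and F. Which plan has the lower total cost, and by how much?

Option 1: {A, B, C, D, E, F}: Farrow→A 2·23=46, Sutton→C 3·19=57, York→A 4·11=44, Largo→D 5·15=75, Holm→A 4·8=32, Joliet→E 4·23=92, Dover→A 7·10=70. Service 416; fixed 458; total 874.
Option 2: {B, C, E, F}: Farrow→F 6·23=138, Sutton→C 3·19=57, York→B 4·11=44, Largo→C 7·15=105, Holm→C 5·8=40, Joliet→E 4·23=92, Dover→B 8·10=80. Service 556; fixed 350; total 906.
Difference: |874 − 906| = 32.

Option 1 is cheaper by 32.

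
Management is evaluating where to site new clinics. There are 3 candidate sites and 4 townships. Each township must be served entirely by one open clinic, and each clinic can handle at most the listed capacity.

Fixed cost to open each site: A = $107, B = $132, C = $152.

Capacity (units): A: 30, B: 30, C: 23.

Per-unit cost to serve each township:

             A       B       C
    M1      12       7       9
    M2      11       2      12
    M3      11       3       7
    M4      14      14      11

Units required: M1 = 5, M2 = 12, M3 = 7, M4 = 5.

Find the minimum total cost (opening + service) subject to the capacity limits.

Open {B}: M1→B 7·5=35, M2→B 2·12=24, M3→B 3·7=21, M4→B 14·5=70.
Loads: B carries 29/30. Service 150; fixed 132; total 282.
Next best feasible plan costs 389.

Minimum total cost: 282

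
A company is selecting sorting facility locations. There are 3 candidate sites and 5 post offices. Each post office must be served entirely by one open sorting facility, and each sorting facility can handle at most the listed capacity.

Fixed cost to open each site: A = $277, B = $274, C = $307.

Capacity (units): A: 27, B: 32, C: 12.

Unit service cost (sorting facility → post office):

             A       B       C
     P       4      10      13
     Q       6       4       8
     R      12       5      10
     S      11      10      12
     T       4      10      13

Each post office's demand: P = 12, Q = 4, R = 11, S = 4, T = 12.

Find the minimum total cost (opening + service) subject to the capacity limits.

Open {A, B}: P→A 4·12=48, Q→B 4·4=16, R→B 5·11=55, S→B 10·4=40, T→A 4·12=48.
Loads: A carries 24/27, B carries 19/32. Service 207; fixed 551; total 758.
Next best feasible plan costs 830.

Minimum total cost: 758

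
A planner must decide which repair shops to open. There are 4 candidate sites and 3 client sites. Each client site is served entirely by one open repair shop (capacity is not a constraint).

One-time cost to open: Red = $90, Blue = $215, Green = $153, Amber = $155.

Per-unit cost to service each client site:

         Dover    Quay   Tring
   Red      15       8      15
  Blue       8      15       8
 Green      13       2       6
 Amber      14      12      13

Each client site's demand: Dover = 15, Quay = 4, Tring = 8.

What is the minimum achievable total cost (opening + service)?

Minimum total cost: 404

For any fixed open set, each client site goes to its cheapest open site; total = fixed + service.
{Green}: Dover→Green 13·15=195, Quay→Green 2·4=8, Tring→Green 6·8=48. Service 251; fixed 153; total 404.
{Blue}: Dover→Blue 8·15=120, Quay→Blue 15·4=60, Tring→Blue 8·8=64. Service 244; fixed 215; total 459.
{Red}: service 377 + fixed 90 = 467
{Red, Blue, Green, Amber}: Dover→Blue 8·15=120, Quay→Green 2·4=8, Tring→Green 6·8=48. Service 176; fixed 613; total 789.
(All 15 nonempty subsets were checked; Green only is lowest.)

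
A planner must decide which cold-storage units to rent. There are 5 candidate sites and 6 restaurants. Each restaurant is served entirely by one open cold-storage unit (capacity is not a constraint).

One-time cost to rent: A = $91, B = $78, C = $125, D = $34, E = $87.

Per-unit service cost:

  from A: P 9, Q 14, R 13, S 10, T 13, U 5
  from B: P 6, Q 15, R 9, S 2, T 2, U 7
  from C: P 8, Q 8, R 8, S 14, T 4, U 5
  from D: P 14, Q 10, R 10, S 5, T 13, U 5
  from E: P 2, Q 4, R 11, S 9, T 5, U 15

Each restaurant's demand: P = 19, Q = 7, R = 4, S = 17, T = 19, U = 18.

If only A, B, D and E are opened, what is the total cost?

Each restaurant is assigned to its cheapest site among the open ones.
{A, B, D, E}: P→E 2·19=38, Q→E 4·7=28, R→B 9·4=36, S→B 2·17=34, T→B 2·19=38, U→A 5·18=90. Service 264; fixed 290; total 554.

Total cost: 554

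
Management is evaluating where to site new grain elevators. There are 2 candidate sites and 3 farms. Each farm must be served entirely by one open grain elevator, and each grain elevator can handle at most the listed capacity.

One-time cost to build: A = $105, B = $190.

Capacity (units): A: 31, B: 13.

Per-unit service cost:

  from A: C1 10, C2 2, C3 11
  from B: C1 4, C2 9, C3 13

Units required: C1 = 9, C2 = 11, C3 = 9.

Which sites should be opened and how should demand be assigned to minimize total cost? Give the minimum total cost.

Minimum total cost: 316

Open {A}: C1→A 10·9=90, C2→A 2·11=22, C3→A 11·9=99.
Loads: A carries 29/31. Service 211; fixed 105; total 316.
Next best feasible plan costs 452.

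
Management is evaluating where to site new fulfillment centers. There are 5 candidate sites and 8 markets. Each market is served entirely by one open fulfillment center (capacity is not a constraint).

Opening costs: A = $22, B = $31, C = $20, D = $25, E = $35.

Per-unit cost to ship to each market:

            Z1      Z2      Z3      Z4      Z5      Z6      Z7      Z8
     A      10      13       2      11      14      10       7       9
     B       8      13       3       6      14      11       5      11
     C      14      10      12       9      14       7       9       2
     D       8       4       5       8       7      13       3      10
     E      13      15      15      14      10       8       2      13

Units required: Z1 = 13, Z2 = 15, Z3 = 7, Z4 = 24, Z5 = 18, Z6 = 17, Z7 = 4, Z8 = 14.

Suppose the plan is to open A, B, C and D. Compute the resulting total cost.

Each market is assigned to its cheapest site among the open ones.
{A, B, C, D}: Z1→B 8·13=104, Z2→D 4·15=60, Z3→A 2·7=14, Z4→B 6·24=144, Z5→D 7·18=126, Z6→C 7·17=119, Z7→D 3·4=12, Z8→C 2·14=28. Service 607; fixed 98; total 705.

Total cost: 705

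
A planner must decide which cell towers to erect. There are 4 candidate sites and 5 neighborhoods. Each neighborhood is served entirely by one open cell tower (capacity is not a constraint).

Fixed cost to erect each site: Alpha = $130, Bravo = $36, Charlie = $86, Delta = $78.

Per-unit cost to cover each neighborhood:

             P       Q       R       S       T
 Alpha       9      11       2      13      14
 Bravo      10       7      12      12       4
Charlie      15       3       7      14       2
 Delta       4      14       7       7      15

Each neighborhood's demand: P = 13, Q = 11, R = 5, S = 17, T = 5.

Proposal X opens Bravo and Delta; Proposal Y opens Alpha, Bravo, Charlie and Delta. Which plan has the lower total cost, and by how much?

Proposal X: {Bravo, Delta}: P→Delta 4·13=52, Q→Bravo 7·11=77, R→Delta 7·5=35, S→Delta 7·17=119, T→Bravo 4·5=20. Service 303; fixed 114; total 417.
Proposal Y: {Alpha, Bravo, Charlie, Delta}: P→Delta 4·13=52, Q→Charlie 3·11=33, R→Alpha 2·5=10, S→Delta 7·17=119, T→Charlie 2·5=10. Service 224; fixed 330; total 554.
Difference: |417 − 554| = 137.

Proposal X is cheaper by 137.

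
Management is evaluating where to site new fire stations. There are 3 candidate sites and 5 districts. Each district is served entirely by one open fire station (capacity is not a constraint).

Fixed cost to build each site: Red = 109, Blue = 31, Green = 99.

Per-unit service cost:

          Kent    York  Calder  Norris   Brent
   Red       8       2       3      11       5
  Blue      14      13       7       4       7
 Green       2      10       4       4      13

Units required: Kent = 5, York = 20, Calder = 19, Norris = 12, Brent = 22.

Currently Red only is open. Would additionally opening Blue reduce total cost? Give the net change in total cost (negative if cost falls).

Current service cost with {Red}: 379.
Adding Blue: each district re-picks its cheapest; new service cost 295, saving 84.
Extra fixed cost: 31. Net change = 31 − 84 = -53.
(Totals: 488 → 435.)

Yes — net change −53 (cost falls by 53).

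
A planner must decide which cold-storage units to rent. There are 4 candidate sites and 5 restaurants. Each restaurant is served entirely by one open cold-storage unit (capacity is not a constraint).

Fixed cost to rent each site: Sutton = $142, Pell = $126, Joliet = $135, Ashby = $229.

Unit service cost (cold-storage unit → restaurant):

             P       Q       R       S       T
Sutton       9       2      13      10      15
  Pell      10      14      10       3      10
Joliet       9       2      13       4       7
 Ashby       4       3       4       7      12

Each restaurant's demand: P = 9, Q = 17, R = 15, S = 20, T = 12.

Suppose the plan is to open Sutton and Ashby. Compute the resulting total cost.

Total cost: 785

Each restaurant is assigned to its cheapest site among the open ones.
{Sutton, Ashby}: P→Ashby 4·9=36, Q→Sutton 2·17=34, R→Ashby 4·15=60, S→Ashby 7·20=140, T→Ashby 12·12=144. Service 414; fixed 371; total 785.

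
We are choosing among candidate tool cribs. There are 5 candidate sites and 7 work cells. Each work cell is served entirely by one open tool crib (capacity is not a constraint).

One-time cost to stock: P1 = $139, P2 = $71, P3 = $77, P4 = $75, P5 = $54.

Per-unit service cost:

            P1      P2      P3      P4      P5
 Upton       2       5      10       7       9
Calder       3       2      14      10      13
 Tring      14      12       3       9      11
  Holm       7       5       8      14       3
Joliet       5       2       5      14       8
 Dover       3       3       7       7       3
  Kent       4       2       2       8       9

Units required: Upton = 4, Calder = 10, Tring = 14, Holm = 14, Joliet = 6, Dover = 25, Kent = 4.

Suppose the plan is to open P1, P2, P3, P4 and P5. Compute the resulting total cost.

Each work cell is assigned to its cheapest site among the open ones.
{P1, P2, P3, P4, P5}: Upton→P1 2·4=8, Calder→P2 2·10=20, Tring→P3 3·14=42, Holm→P5 3·14=42, Joliet→P2 2·6=12, Dover→P1 3·25=75, Kent→P2 2·4=8. Service 207; fixed 416; total 623.

Total cost: 623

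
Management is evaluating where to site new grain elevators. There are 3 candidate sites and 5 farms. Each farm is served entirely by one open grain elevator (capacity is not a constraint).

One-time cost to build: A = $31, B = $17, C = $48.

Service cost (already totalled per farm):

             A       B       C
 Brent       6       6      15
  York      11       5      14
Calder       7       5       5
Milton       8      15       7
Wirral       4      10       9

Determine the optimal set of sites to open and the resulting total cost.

For any fixed open set, each farm goes to its cheapest open site; total = fixed + service.
{B}: Brent→B 6, York→B 5, Calder→B 5, Milton→B 15, Wirral→B 10. Service 41; fixed 17; total 58.
{A}: Brent→A 6, York→A 11, Calder→A 7, Milton→A 8, Wirral→A 4. Service 36; fixed 31; total 67.
{A, B}: service 28 + fixed 48 = 76
{A, B, C}: service 27 + fixed 96 = 123
(All 7 nonempty subsets were checked; B only is lowest.)

Open B only; minimum total cost 58.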